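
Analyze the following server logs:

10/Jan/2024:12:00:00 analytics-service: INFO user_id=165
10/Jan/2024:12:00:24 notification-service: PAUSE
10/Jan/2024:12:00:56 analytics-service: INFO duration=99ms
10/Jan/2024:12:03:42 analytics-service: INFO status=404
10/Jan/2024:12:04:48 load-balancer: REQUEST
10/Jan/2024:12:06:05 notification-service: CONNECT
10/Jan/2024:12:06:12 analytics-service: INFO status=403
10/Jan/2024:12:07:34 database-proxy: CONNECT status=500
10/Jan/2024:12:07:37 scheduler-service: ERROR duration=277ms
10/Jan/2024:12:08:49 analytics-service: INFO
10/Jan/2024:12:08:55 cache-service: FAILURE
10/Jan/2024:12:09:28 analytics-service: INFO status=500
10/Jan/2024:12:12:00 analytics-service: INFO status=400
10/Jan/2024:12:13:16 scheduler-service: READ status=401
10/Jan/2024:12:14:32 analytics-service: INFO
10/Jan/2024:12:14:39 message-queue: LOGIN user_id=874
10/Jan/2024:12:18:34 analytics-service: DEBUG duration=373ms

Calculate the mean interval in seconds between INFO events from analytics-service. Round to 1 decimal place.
124.6

To calculate average interval:

1. Find all INFO events for analytics-service in order
2. Calculate time gaps between consecutive events
3. Compute mean of gaps: 872 / 7 = 124.6 seconds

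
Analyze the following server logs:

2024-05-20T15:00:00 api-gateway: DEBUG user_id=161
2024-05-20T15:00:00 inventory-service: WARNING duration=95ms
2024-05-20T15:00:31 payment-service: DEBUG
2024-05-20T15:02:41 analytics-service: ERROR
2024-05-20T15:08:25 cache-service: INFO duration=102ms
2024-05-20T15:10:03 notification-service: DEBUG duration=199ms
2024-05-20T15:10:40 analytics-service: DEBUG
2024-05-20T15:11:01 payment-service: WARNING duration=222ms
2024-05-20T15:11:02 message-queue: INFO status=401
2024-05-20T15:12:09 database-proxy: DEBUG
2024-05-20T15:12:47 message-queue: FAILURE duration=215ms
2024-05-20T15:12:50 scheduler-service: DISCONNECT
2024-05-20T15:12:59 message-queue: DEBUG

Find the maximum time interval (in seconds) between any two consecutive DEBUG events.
572

To find the longest gap:

1. Extract all DEBUG events in chronological order
2. Calculate time differences between consecutive events
3. Find the maximum difference
4. Longest gap: 572 seconds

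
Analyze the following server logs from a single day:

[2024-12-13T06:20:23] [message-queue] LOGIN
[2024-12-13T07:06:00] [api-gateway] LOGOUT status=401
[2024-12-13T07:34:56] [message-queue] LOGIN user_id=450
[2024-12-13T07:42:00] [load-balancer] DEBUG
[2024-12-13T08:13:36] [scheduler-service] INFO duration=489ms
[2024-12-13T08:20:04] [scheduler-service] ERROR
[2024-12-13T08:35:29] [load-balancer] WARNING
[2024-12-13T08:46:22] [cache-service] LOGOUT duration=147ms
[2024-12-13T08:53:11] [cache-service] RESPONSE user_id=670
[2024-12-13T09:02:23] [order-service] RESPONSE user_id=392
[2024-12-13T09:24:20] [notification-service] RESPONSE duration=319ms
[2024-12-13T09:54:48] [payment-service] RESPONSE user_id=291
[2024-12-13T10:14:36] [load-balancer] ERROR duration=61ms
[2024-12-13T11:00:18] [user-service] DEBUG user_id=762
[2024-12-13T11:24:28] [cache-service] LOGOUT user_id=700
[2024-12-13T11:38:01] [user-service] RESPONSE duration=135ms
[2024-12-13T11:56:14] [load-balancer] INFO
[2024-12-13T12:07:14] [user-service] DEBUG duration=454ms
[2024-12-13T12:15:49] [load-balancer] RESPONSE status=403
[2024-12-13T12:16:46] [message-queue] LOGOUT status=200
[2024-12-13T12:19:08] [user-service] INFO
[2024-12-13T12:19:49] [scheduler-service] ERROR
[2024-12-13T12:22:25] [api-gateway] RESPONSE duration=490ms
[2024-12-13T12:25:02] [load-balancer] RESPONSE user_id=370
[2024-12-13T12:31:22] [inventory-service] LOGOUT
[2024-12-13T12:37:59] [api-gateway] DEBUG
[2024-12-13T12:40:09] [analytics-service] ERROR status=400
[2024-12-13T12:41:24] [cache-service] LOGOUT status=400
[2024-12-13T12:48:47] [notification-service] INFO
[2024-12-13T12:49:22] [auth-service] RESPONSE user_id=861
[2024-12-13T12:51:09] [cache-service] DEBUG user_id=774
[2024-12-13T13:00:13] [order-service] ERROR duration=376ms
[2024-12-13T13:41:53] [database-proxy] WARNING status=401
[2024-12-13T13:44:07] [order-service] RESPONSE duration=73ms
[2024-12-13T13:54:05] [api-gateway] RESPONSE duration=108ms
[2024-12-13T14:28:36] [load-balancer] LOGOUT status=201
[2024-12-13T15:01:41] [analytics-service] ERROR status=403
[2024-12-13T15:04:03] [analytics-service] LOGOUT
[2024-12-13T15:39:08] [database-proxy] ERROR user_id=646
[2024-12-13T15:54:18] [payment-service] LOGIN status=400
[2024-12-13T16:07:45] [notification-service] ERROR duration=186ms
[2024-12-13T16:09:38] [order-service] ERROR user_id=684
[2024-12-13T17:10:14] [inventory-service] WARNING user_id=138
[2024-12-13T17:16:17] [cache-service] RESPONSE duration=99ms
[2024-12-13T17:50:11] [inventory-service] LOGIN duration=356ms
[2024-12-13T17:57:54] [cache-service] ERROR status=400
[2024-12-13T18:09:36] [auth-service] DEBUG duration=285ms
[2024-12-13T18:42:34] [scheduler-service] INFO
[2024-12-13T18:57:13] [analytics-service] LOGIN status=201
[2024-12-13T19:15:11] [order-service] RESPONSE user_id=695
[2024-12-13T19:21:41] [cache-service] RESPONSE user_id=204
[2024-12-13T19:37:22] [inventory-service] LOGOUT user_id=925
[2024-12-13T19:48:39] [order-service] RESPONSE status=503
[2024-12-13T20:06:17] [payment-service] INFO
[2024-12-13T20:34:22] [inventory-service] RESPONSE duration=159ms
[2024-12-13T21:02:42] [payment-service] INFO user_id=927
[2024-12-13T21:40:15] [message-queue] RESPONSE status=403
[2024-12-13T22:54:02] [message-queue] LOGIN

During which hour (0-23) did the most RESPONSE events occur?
12

To find the peak hour:

1. Group all RESPONSE events by hour
2. Count events in each hour
3. Find hour with maximum count
4. Peak hour: 12 (with 4 events)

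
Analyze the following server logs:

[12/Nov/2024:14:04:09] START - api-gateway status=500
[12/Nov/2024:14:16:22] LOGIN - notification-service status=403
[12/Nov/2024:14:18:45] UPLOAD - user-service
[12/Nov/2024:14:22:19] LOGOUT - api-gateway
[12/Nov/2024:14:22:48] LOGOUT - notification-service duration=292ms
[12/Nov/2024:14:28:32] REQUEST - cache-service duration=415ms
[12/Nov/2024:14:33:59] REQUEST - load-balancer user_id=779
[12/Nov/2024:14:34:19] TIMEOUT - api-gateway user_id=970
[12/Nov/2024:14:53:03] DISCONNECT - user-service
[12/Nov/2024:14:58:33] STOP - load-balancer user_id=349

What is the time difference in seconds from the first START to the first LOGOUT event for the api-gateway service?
1090

To find the time between events:

1. Locate the first START event for api-gateway: 12/Nov/2024:14:04:09
2. Locate the first LOGOUT event for api-gateway: 12/Nov/2024:14:22:19
3. Calculate the difference: 12/Nov/2024:14:22:19 - 12/Nov/2024:14:04:09 = 1090 seconds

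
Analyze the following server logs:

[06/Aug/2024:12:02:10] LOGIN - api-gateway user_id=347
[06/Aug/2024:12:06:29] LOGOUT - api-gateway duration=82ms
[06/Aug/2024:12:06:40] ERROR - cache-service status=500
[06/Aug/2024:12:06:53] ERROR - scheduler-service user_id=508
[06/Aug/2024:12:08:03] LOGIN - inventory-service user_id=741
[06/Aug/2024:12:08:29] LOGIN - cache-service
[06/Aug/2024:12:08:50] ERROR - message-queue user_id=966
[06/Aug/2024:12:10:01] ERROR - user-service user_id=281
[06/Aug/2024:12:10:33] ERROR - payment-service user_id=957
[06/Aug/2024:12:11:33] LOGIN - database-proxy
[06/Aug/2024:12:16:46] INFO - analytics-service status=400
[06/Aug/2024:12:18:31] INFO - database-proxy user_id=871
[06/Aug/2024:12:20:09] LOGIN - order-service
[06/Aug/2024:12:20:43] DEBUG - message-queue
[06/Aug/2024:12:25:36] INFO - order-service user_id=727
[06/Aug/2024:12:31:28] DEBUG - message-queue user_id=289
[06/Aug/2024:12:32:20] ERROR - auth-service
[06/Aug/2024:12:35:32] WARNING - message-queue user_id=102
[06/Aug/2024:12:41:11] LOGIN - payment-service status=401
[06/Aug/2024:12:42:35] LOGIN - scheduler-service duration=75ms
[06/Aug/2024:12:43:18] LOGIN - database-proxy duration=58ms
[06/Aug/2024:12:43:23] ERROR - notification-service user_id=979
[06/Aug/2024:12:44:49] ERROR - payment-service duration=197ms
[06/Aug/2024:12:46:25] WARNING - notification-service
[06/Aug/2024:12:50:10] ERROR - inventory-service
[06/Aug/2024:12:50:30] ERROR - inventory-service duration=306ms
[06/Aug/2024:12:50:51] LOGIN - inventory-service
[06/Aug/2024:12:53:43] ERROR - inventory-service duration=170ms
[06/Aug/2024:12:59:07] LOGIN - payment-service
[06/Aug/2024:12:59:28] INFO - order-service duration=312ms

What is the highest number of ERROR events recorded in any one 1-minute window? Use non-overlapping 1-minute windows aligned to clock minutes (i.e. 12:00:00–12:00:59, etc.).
2

To find the burst window:

1. Divide the log period into non-overlapping 1-minute windows starting at 12:00
2. Count ERROR events in each window
3. Find the window with maximum count
4. Maximum events in a window: 2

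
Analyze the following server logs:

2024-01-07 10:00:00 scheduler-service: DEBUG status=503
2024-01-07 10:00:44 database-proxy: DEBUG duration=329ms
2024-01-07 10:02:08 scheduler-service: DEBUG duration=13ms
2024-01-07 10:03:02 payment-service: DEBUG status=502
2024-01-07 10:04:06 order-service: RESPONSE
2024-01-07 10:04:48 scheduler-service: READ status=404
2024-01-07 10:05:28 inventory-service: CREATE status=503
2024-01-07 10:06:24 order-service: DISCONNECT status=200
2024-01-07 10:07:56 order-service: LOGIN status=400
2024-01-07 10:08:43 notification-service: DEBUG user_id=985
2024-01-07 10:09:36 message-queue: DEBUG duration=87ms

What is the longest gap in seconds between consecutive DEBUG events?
341

To find the longest gap:

1. Extract all DEBUG events in chronological order
2. Calculate time differences between consecutive events
3. Find the maximum difference
4. Longest gap: 341 seconds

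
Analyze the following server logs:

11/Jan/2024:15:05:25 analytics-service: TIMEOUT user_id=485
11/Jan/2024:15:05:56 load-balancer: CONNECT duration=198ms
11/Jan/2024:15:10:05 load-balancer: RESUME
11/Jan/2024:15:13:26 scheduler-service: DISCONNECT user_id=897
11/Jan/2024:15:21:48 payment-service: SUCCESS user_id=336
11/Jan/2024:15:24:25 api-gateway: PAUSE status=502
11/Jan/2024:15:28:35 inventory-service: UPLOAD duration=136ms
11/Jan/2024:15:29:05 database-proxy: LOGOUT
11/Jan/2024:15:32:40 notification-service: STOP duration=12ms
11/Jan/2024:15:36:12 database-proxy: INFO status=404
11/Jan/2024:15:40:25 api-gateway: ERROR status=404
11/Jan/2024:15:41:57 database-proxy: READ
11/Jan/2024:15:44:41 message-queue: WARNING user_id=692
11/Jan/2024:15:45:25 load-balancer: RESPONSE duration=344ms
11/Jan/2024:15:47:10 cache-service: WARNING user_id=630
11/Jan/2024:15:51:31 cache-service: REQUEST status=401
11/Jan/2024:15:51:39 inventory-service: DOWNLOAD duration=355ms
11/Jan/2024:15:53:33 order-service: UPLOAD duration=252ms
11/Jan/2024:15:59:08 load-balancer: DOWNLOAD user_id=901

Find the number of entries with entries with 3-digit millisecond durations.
5

To find matching entries:

1. Pattern to match: entries with 3-digit millisecond durations
2. Scan each log entry for the pattern
3. Count matches: 5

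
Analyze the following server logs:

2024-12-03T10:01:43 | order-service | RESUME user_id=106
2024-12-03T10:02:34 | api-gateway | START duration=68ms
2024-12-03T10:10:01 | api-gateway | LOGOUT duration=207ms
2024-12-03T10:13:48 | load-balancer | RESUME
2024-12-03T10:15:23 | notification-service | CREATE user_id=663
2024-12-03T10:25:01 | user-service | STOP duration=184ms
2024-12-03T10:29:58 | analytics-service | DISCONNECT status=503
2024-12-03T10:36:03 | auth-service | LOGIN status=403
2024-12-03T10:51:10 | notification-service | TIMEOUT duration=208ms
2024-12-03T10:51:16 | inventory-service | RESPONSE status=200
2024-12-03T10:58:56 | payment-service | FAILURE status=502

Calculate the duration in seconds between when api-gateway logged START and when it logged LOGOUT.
447

To find the time between events:

1. Locate the first START event for api-gateway: 2024-12-03T10:02:34
2. Locate the first LOGOUT event for api-gateway: 2024-12-03T10:10:01
3. Calculate the difference: 2024-12-03T10:10:01 - 2024-12-03T10:02:34 = 447 seconds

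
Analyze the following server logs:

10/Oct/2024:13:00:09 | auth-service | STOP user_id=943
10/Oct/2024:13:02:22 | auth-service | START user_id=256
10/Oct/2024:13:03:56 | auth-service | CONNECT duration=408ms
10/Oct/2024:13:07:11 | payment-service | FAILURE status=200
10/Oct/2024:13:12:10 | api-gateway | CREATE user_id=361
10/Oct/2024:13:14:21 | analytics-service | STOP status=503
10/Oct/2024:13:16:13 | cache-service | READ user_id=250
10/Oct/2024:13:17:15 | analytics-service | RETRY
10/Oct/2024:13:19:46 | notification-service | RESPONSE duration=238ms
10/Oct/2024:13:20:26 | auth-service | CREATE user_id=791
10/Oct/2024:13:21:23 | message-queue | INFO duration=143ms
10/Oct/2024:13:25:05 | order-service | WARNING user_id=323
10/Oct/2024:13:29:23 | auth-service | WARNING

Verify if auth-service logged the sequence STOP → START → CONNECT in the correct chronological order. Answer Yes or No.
Yes

To verify sequence order:

1. Find all events in sequence STOP → START → CONNECT for auth-service
2. Extract their timestamps
3. Check if timestamps are in ascending order
4. Result: Yes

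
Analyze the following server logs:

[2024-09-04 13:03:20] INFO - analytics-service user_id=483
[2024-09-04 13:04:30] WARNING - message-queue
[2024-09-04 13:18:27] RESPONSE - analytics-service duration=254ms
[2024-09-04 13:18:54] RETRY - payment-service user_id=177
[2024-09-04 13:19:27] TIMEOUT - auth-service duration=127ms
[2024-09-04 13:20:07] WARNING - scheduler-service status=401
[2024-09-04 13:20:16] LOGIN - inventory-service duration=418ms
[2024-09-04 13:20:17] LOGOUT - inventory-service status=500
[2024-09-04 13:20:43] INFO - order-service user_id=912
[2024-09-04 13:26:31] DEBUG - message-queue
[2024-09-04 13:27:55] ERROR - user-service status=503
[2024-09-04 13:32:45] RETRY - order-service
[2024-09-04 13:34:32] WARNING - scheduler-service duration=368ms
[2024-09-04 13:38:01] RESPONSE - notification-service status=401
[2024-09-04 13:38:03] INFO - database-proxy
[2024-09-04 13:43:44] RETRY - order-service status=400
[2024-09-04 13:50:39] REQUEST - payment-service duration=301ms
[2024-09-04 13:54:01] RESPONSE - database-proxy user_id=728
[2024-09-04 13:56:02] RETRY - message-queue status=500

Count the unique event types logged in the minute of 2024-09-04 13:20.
4

To count unique event types:

1. Filter events in the minute starting at 2024-09-04 13:20
2. Extract event types from matching entries
3. Count unique types: 4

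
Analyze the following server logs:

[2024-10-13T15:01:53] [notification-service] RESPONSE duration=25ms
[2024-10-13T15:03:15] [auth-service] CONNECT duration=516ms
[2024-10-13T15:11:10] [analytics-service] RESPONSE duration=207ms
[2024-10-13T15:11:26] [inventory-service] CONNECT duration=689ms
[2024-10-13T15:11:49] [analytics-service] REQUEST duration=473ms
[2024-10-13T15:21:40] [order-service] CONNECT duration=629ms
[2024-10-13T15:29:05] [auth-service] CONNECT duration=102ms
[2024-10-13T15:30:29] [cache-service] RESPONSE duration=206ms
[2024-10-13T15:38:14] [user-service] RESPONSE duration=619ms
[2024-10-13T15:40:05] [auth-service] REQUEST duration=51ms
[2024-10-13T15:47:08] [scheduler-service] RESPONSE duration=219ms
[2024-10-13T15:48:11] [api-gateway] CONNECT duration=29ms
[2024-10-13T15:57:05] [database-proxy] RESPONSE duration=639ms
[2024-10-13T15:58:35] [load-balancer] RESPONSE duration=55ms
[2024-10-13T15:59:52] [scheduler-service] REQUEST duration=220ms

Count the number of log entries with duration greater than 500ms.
5

To count timeouts:

1. Threshold: 500ms
2. Extract duration from each log entry
3. Count entries where duration > 500
4. Timeout count: 5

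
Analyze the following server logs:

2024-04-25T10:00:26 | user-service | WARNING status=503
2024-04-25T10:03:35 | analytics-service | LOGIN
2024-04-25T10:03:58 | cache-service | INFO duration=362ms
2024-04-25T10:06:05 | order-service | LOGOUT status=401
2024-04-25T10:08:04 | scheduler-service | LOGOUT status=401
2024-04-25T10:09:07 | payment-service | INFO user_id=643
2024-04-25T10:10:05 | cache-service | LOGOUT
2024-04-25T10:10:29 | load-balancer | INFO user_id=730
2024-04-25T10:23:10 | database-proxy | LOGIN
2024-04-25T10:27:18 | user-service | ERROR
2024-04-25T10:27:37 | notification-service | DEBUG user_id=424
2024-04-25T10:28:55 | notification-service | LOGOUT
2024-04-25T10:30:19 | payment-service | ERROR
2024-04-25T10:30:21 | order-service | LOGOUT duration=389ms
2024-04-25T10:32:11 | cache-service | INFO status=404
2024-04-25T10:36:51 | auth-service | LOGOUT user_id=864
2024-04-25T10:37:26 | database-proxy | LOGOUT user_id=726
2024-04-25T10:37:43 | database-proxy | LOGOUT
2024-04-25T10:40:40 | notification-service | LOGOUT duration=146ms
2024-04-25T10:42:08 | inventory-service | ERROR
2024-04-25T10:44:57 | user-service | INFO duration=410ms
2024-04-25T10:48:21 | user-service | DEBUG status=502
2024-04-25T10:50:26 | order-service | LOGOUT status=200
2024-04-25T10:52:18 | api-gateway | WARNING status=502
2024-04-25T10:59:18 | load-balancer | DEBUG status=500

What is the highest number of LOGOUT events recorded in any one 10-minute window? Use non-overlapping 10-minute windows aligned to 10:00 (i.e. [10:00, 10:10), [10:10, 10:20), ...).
4

To find the burst window:

1. Divide the log period into non-overlapping 10-minute windows starting at 10:00
2. Count LOGOUT events in each window
3. Find the window with maximum count
4. Maximum events in a window: 4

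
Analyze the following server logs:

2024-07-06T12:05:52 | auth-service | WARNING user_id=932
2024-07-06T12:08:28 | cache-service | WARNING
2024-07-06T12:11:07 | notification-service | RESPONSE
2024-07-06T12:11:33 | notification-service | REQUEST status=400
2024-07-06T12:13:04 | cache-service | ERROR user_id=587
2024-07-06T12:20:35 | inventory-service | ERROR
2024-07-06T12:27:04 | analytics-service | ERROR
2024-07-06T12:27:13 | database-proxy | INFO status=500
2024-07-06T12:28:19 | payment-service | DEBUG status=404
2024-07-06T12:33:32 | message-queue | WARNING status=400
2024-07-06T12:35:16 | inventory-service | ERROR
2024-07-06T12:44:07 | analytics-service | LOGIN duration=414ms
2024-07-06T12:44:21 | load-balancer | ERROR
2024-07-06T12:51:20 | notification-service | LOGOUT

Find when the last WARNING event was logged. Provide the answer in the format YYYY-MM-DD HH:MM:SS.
2024-07-06 12:33:32

To find the last event:

1. Filter for all WARNING events
2. Sort by timestamp
3. Select the last one
4. Timestamp: 2024-07-06 12:33:32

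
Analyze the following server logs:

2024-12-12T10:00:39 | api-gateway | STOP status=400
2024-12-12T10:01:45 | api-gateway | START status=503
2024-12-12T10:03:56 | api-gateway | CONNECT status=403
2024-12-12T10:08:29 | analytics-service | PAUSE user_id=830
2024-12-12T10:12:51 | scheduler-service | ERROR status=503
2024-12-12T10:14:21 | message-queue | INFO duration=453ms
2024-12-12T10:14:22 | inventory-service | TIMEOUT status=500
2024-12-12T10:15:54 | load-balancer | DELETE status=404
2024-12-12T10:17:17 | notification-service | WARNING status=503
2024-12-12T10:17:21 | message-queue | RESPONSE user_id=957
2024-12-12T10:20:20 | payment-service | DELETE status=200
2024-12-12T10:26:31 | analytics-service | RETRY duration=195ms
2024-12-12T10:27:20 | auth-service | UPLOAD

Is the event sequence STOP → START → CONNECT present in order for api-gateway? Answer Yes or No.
Yes

To verify sequence order:

1. Find all events in sequence STOP → START → CONNECT for api-gateway
2. Extract their timestamps
3. Check if timestamps are in ascending order
4. Result: Yes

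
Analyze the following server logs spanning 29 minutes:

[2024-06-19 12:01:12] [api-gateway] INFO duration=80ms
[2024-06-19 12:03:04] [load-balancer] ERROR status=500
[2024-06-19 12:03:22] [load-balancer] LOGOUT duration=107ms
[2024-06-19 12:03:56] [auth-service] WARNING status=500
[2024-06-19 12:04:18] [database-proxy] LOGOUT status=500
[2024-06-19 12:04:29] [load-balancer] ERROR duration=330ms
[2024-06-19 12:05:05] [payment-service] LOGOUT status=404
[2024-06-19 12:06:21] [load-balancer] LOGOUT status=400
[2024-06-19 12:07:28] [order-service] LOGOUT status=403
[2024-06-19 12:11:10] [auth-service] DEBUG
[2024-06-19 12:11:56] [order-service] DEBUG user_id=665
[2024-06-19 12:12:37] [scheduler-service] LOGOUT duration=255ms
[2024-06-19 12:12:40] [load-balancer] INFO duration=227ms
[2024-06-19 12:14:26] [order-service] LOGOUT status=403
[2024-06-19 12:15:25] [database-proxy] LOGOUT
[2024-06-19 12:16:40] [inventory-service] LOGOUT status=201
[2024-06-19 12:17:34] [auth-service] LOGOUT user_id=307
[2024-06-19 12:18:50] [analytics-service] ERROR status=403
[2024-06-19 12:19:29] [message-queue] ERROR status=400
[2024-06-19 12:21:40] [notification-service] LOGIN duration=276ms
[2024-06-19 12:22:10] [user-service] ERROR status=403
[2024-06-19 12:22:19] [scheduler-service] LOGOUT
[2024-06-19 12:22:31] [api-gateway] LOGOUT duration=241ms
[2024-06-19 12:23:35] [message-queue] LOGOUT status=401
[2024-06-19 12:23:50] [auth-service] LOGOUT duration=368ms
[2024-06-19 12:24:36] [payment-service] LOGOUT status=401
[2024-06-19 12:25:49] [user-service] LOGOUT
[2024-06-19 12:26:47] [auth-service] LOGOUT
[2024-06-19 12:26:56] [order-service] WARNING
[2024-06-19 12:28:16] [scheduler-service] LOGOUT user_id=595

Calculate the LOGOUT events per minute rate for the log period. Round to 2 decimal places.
0.62

To calculate the rate:

1. Count total LOGOUT events: 18
2. Total time period: 29 minutes
3. Rate = 18 / 29 = 0.62 events per minute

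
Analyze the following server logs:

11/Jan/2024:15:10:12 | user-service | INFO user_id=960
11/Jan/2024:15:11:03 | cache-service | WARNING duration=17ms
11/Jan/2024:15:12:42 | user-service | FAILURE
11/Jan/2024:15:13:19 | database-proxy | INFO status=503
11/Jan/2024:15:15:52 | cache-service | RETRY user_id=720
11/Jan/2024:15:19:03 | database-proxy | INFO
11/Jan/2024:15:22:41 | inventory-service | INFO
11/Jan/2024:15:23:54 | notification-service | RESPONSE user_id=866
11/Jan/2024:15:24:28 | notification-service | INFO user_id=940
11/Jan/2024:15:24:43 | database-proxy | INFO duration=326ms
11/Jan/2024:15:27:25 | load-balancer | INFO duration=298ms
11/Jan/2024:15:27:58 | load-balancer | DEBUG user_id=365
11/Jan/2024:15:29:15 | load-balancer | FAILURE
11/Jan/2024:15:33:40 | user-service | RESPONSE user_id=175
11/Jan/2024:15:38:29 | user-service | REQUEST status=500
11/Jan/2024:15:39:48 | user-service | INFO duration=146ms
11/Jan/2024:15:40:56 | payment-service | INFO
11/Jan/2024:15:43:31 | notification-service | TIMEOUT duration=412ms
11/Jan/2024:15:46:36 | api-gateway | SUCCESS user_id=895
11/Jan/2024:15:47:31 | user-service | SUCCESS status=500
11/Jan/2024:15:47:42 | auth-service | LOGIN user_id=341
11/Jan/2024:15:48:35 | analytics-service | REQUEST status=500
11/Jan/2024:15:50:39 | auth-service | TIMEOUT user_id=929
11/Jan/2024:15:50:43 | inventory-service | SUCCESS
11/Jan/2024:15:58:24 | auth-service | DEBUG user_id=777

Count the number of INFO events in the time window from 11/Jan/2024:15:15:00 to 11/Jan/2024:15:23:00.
2

To count events in the time window:

1. Window boundaries: 11/Jan/2024:15:15:00 to 11/Jan/2024:15:23:00
2. Filter for INFO events within this window
3. Count matching events: 2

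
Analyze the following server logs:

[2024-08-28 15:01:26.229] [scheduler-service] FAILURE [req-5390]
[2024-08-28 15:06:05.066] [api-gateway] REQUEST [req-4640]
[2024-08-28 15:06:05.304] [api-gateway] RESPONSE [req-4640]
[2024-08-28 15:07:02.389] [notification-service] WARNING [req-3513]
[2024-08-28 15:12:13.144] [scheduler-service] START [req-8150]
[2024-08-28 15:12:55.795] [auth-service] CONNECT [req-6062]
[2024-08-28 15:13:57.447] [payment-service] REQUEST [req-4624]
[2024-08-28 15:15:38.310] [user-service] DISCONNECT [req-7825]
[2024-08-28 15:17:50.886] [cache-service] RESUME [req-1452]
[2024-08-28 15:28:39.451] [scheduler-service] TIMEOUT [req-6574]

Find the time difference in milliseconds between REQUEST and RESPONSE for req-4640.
238

To calculate latency:

1. Find REQUEST with id req-4640: 2024-08-28 15:06:05.066
2. Find RESPONSE with id req-4640: 2024-08-28 15:06:05.304
3. Latency: 2024-08-28 15:06:05.304 - 2024-08-28 15:06:05.066 = 238ms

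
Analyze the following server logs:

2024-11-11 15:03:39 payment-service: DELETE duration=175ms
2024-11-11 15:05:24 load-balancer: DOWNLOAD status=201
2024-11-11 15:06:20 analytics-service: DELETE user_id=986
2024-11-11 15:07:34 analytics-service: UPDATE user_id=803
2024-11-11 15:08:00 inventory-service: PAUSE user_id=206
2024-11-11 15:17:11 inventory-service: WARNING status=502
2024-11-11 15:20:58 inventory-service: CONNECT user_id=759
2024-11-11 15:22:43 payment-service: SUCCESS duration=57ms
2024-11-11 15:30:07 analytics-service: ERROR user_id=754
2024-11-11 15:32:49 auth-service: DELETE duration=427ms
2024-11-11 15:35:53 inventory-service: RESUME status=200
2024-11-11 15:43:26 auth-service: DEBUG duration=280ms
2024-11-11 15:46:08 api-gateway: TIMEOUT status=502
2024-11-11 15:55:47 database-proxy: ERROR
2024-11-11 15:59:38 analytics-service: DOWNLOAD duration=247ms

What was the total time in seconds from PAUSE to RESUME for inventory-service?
1673

To calculate state duration:

1. Find PAUSE event for inventory-service: 2024-11-11 15:08:00
2. Find RESUME event for inventory-service: 2024-11-11 15:35:53
3. Calculate duration: 2024-11-11 15:35:53 - 2024-11-11 15:08:00 = 1673 seconds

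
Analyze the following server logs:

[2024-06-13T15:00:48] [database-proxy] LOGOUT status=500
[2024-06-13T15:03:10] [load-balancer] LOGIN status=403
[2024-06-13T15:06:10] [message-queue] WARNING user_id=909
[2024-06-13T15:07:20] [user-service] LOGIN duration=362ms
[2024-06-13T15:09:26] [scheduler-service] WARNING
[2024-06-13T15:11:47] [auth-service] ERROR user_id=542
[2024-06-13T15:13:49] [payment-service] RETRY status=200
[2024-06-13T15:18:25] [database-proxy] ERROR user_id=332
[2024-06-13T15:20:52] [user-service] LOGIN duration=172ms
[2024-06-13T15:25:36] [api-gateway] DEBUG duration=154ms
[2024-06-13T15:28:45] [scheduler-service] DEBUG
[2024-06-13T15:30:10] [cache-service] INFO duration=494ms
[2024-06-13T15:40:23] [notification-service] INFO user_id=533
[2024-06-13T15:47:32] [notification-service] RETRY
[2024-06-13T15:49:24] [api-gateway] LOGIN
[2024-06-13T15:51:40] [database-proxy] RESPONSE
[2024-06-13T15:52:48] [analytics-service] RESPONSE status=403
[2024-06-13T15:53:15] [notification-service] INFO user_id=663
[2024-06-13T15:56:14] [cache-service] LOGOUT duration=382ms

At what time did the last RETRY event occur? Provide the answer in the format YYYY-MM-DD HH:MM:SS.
2024-06-13 15:47:32

To find the last event:

1. Filter for all RETRY events
2. Sort by timestamp
3. Select the last one
4. Timestamp: 2024-06-13 15:47:32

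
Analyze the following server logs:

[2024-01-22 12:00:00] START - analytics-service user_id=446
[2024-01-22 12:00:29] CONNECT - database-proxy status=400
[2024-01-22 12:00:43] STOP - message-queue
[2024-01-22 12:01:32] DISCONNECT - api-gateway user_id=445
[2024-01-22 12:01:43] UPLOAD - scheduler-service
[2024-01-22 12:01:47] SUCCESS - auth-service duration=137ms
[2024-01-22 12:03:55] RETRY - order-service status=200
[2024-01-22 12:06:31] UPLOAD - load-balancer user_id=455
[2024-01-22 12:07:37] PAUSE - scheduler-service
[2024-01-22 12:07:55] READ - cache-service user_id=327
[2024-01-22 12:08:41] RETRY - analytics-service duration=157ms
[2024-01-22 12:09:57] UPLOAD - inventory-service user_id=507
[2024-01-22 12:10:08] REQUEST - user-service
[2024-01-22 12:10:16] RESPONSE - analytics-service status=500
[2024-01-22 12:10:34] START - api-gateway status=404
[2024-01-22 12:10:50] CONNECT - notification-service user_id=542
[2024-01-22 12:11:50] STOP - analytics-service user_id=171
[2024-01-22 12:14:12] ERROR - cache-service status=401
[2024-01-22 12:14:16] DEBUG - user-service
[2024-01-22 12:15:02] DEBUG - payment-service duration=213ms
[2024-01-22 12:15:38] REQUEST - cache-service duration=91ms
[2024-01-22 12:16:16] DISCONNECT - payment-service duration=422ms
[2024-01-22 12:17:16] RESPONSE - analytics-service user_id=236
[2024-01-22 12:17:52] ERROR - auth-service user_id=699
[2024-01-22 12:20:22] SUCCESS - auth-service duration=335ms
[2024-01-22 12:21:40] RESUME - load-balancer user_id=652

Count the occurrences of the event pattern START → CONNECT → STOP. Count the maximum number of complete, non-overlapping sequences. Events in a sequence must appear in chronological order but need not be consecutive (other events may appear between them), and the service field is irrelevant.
2

To count sequences:

1. Look for pattern: START → CONNECT → STOP
2. Greedily scan the log in chronological order, matching each sequence element in turn (ignoring service)
3. Each time the full pattern completes, increment the count and restart matching from the next event
4. Complete non-overlapping sequences found: 2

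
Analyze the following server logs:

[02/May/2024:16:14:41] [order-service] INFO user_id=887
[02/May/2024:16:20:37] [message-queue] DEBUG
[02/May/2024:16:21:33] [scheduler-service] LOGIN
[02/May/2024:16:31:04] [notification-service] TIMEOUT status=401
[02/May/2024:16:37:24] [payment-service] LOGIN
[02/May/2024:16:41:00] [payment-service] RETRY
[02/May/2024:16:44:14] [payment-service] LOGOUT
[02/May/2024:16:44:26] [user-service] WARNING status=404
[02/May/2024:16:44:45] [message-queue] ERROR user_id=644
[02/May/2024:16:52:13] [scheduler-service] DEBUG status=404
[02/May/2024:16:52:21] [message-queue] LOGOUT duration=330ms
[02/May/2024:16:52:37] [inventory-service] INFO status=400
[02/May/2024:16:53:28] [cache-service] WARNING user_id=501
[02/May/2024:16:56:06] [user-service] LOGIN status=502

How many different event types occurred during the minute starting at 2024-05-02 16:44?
3

To count unique event types:

1. Filter events in the minute starting at 2024-05-02 16:44
2. Extract event types from matching entries
3. Count unique types: 3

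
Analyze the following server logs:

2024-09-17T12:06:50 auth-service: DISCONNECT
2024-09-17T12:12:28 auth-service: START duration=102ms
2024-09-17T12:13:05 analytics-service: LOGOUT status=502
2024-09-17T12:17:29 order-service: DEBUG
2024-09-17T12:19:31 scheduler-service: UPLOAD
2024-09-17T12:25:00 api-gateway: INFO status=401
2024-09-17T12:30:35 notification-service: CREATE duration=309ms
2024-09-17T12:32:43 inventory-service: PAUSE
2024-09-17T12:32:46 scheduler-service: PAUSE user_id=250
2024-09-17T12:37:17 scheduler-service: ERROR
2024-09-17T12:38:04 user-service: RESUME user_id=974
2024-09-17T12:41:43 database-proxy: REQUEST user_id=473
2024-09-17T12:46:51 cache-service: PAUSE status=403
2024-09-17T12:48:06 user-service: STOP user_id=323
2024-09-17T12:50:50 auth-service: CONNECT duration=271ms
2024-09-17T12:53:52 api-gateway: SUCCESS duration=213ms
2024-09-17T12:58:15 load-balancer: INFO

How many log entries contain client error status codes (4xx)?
2

To find matching entries:

1. Pattern to match: client error status codes (4xx)
2. Scan each log entry for the pattern
3. Count matches: 2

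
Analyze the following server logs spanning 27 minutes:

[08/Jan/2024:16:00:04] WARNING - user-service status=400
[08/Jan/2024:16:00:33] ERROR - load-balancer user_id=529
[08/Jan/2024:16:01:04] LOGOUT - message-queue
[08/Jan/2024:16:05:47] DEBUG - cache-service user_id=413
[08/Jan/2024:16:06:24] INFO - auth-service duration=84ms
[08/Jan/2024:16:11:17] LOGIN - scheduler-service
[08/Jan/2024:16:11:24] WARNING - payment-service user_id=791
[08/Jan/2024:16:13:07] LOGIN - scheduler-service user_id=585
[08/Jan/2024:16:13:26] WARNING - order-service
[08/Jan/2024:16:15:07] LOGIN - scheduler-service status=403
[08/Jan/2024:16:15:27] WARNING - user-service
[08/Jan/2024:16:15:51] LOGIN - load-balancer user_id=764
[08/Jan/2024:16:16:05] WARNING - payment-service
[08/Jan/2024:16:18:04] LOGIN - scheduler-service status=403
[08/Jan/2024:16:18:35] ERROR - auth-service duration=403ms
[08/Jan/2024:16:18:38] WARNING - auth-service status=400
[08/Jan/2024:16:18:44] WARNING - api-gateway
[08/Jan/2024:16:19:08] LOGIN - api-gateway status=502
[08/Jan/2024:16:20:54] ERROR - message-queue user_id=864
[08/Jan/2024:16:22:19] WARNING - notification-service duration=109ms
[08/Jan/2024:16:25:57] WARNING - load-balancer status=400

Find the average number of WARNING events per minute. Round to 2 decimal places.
0.33

To calculate the rate:

1. Count total WARNING events: 9
2. Total time period: 27 minutes
3. Rate = 9 / 27 = 0.33 events per minute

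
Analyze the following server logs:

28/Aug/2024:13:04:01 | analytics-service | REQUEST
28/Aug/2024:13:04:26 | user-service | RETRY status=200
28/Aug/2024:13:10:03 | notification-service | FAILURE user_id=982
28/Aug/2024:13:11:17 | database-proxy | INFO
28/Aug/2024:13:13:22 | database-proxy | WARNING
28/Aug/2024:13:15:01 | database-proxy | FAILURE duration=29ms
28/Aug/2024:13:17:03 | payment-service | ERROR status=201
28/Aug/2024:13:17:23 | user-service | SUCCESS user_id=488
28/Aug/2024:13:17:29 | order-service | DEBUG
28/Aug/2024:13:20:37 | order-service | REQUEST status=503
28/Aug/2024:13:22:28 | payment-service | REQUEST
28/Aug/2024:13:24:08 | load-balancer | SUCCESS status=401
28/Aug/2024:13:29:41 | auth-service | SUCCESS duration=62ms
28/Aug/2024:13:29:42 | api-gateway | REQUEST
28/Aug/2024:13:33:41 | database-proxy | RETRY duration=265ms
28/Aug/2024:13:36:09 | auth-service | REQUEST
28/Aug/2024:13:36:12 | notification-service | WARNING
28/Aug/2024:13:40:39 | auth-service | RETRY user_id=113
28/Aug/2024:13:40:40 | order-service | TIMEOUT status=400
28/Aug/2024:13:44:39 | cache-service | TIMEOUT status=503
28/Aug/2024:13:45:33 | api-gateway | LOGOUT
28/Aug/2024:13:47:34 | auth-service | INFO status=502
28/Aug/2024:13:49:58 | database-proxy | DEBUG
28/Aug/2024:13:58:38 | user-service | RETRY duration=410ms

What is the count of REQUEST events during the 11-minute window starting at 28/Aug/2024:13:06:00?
0

To count events in the time window:

1. Window boundaries: 28/Aug/2024:13:06:00 to 28/Aug/2024:13:17:00
2. Filter for REQUEST events within this window
3. Count matching events: 0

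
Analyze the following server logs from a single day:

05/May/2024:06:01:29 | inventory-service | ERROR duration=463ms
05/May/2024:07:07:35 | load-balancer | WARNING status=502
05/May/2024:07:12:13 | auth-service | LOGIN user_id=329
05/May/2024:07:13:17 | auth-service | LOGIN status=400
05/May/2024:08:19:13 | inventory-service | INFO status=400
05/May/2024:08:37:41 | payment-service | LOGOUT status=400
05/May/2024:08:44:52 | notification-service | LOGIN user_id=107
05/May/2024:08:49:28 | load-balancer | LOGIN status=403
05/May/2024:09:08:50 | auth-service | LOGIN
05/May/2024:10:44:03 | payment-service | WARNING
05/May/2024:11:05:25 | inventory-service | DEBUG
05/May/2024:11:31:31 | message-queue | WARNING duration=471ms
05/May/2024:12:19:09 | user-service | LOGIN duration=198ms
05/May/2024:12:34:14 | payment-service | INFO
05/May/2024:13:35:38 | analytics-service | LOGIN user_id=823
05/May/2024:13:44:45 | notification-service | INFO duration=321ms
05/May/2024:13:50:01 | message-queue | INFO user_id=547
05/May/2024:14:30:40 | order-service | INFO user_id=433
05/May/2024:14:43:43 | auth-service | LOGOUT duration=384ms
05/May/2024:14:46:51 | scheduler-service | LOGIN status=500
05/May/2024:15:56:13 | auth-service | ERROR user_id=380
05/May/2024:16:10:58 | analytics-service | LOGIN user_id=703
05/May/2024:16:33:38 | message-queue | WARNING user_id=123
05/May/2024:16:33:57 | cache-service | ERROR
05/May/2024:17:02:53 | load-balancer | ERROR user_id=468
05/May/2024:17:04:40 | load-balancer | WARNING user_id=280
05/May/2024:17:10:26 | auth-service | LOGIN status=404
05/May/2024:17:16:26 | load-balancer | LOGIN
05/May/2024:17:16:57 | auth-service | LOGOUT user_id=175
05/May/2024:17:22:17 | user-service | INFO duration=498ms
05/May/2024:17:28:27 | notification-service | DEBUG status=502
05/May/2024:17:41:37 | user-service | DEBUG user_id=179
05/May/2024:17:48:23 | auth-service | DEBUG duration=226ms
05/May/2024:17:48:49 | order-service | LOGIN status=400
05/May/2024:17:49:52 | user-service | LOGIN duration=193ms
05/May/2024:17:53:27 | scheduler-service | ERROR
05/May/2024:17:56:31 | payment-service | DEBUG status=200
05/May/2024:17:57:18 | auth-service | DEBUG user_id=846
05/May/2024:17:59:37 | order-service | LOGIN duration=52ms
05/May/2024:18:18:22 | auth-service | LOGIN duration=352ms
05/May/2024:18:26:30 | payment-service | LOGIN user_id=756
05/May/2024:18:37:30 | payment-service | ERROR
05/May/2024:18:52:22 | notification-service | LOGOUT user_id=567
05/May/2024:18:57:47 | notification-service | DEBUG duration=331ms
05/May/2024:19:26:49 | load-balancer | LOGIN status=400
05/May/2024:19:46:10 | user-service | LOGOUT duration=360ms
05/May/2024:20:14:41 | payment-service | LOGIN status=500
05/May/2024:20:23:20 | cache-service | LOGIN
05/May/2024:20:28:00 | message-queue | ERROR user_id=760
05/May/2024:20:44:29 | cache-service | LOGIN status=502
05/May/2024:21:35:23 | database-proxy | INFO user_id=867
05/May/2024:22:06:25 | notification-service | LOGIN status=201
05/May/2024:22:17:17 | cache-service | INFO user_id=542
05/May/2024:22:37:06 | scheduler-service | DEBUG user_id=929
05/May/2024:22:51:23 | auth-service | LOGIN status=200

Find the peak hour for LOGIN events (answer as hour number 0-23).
17

To find the peak hour:

1. Group all LOGIN events by hour
2. Count events in each hour
3. Find hour with maximum count
4. Peak hour: 17 (with 5 events)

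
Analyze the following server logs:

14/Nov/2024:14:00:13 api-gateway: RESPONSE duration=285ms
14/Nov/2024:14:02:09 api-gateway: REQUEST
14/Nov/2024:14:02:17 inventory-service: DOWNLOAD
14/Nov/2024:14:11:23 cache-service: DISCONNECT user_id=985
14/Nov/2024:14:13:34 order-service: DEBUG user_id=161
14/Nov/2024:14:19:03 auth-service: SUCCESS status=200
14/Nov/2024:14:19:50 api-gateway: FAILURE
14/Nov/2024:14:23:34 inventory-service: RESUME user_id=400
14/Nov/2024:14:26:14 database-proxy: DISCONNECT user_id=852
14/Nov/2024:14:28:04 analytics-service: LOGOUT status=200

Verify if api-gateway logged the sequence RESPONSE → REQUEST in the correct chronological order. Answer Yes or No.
Yes

To verify sequence order:

1. Find all events in sequence RESPONSE → REQUEST for api-gateway
2. Extract their timestamps
3. Check if timestamps are in ascending order
4. Result: Yes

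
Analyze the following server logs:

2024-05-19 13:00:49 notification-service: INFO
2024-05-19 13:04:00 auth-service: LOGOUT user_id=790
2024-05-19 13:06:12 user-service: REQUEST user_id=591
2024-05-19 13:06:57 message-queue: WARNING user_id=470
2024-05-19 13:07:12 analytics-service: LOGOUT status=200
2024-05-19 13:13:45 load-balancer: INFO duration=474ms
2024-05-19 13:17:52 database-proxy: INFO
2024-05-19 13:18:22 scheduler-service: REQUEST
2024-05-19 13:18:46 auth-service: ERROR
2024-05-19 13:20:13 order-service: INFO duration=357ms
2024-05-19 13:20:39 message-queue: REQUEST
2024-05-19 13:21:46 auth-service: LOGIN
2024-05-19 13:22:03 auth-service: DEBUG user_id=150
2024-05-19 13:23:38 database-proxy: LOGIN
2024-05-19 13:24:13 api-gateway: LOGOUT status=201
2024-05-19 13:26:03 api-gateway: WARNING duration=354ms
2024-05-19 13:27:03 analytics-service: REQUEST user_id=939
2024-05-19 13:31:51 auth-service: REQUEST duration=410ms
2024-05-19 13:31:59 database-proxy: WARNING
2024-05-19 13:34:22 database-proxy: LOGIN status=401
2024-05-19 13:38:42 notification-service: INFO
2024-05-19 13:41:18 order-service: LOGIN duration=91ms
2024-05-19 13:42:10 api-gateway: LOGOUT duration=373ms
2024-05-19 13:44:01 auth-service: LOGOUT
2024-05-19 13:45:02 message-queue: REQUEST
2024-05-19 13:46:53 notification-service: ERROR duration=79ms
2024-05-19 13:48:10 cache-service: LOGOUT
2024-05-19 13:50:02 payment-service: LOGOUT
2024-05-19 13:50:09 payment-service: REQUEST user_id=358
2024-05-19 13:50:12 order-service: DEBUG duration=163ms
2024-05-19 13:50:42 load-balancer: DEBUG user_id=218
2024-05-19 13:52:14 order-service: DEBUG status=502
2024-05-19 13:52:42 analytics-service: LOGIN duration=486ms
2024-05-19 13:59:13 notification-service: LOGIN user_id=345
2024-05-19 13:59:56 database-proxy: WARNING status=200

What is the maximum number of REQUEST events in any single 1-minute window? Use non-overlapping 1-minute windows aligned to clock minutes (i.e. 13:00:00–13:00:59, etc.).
1

To find the burst window:

1. Divide the log period into non-overlapping 1-minute windows starting at 13:00
2. Count REQUEST events in each window
3. Find the window with maximum count
4. Maximum events in a window: 1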